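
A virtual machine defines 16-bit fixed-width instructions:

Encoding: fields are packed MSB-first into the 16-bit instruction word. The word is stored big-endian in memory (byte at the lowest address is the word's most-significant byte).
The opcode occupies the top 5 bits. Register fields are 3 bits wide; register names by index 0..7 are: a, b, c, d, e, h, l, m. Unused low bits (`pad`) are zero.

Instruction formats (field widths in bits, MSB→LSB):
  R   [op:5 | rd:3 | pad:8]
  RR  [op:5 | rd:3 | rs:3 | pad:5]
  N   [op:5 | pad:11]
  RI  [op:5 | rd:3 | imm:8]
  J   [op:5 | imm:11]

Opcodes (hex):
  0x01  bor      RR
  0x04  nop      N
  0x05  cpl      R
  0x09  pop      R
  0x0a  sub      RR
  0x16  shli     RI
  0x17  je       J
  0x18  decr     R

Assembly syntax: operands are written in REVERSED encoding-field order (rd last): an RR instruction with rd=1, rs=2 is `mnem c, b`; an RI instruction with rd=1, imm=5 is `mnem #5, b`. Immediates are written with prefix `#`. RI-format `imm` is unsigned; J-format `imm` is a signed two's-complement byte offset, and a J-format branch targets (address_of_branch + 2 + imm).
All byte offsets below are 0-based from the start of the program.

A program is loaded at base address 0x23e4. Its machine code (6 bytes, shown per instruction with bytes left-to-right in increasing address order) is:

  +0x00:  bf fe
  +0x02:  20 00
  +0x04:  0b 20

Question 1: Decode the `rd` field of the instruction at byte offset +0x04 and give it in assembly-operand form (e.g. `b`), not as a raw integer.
off 0x04: read 0b 20 as big → 0x0b20
  op=0x0b20>>11=0x1 ⇒ bor (RR)
  rd: (w>>8)&0x7=0x3 → d
  rs: (w>>5)&0x7=0x1 → b

d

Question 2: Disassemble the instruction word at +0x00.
@+00  big-endian(bf fe) = 0xbffe
  top 5b → 0x17 → je [J]
  imm@[10:0]=0x7fe (s11→-2) ⇒ #-2

je #-2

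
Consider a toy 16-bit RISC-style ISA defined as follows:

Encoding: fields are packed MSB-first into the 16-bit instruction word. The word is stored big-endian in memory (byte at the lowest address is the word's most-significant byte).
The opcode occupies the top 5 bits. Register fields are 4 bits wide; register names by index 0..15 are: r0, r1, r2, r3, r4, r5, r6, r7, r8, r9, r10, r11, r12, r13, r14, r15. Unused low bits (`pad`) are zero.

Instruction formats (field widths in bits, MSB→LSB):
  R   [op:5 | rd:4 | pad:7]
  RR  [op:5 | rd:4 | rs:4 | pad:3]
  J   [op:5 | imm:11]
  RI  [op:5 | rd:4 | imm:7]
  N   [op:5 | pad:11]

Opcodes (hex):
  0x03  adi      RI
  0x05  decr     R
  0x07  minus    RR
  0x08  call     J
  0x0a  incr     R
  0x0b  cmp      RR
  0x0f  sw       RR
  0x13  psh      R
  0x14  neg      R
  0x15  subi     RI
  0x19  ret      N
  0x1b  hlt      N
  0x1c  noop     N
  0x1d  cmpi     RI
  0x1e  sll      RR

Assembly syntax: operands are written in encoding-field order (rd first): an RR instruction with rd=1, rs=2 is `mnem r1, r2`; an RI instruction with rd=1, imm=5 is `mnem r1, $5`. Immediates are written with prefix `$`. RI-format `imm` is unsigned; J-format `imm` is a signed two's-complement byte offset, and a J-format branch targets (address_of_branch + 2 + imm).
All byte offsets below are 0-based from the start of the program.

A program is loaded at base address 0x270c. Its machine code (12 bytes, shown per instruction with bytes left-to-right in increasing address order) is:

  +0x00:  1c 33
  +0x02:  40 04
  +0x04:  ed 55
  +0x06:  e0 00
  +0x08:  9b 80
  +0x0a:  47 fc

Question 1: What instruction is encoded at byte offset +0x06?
[06] e0 00 → 0xe000
  opcode bits[15:11]=0x1c: noop/N

noop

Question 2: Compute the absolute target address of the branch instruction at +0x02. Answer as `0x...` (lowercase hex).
0x2714

@+02  big-endian(40 04) = 0x4004
  opcode bits[15:11]=0x8: call/J
  imm@[10:0]=0x4 ⇒ $4
  target = base 0x270c + off 0x02 + 2 + imm 4 = 0x2714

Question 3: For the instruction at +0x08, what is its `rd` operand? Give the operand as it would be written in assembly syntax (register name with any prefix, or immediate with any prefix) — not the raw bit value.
@+08  big-endian(9b 80) = 0x9b80
  top 5b → 0x13 → psh [R]
  rd@[10:7]=0x7 ⇒ r7

r7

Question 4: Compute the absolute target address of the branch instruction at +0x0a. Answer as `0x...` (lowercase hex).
+0x0a: 47 fc ⇒ word 0x47fc (big)
  opcode bits[15:11]=0x8: call/J
  [10:0] imm=2044 (s11→-4) = $-4
  target = base 0x270c + off 0x0a + 2 + imm -4 = 0x2714

0x2714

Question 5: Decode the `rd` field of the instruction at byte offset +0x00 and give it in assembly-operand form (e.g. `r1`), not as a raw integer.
@+00  big-endian(1c 33) = 0x1c33
  op=0x1c33>>11=0x3 ⇒ adi (RI)
  rd: (w>>7)&0xf=0x8 → r8
  imm: (w>>0)&0x7f=0x33 → $51

r8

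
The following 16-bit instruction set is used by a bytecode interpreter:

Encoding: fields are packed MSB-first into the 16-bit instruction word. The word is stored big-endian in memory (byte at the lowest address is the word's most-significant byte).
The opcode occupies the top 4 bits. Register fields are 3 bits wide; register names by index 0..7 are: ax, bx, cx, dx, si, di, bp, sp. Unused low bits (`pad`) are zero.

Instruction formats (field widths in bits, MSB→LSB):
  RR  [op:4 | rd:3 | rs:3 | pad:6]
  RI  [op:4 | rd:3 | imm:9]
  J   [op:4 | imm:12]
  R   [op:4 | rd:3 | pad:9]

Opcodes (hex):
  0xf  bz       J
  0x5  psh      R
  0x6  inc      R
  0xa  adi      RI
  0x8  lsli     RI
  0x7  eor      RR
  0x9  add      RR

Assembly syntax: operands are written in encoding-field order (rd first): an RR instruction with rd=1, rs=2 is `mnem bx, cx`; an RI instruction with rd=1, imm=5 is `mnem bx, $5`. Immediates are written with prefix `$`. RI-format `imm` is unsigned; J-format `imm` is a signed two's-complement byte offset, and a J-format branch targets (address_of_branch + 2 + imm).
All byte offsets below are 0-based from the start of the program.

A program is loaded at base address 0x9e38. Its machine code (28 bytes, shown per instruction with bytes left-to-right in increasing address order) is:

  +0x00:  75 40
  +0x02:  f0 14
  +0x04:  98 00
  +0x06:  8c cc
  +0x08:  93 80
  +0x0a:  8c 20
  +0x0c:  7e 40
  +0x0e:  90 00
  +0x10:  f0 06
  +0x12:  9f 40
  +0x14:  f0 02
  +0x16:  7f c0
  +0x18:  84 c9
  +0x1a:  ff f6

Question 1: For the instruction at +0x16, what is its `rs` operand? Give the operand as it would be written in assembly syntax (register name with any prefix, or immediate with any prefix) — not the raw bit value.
+0x16: 7f c0 ⇒ word 0x7fc0 (big)
  top 4b → 0x7 → eor [RR]
  rd@[11:9]=0x7 ⇒ sp
  rs@[8:6]=0x7 ⇒ sp

sp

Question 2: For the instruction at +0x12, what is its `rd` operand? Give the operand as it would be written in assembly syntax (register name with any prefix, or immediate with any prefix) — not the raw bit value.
off 0x12: read 9f 40 as big → 0x9f40
  top 4b → 0x9 → add [RR]
  [11:9] rd=7 = sp
  [8:6] rs=5 = di

sp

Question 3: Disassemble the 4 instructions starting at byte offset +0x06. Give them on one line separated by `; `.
@+06  big-endian(8c cc) = 0x8ccc
  opcode bits[15:12]=0x8: lsli/RI
  rd@[11:9]=0x6 ⇒ bp
  imm@[8:0]=0xcc ⇒ $204
@+08  big-endian(93 80) = 0x9380
  opcode bits[15:12]=0x9: add/RR
  rd@[11:9]=0x1 ⇒ bx
  rs@[8:6]=0x6 ⇒ bp
@+0a  big-endian(8c 20) = 0x8c20
  opcode bits[15:12]=0x8: lsli/RI
  rd@[11:9]=0x6 ⇒ bp
  imm@[8:0]=0x20 ⇒ $32
@+0c  big-endian(7e 40) = 0x7e40
  opcode bits[15:12]=0x7: eor/RR
  rd@[11:9]=0x7 ⇒ sp
  rs@[8:6]=0x1 ⇒ bx

lsli bp, $204; add bx, bp; lsli bp, $32; eor sp, bx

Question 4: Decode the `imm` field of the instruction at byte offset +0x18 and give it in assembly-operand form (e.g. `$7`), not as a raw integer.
$201

@+18  big-endian(84 c9) = 0x84c9
  top 4b → 0x8 → lsli [RI]
  rd: (w>>9)&0x7=0x2 → cx
  imm: (w>>0)&0x1ff=0xc9 → $201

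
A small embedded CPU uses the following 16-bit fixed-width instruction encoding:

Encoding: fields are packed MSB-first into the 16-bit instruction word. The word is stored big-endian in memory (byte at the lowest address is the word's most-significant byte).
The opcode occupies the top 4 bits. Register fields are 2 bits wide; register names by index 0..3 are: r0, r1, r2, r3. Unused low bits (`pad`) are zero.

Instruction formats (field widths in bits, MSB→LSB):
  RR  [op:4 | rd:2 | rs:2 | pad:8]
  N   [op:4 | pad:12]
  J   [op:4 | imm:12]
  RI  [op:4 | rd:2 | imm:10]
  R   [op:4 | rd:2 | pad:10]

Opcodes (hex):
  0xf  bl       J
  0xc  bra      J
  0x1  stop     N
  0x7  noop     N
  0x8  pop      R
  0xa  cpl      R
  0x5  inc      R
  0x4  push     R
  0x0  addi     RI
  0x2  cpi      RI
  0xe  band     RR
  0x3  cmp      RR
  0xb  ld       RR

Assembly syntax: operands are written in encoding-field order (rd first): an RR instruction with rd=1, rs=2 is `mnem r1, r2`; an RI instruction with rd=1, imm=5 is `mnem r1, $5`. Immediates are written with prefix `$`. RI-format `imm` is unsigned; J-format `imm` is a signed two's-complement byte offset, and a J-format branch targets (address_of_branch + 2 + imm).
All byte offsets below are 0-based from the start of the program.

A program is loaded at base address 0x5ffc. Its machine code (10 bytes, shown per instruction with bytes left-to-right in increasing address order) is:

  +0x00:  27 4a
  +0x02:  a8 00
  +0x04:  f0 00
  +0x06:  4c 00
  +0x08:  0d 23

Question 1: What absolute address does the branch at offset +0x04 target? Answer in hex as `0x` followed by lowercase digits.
0x6002

@+04  big-endian(f0 00) = 0xf000
  opcode bits[15:12]=0xf: bl/J
  imm@[11:0]=0x0 ⇒ $0
  target = base 0x5ffc + off 0x04 + 2 + imm 0 = 0x6002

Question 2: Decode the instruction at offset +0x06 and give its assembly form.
push r3

off 0x06: read 4c 00 as big → 0x4c00
  top 4b → 0x4 → push [R]
  rd@[11:10]=0x3 ⇒ r3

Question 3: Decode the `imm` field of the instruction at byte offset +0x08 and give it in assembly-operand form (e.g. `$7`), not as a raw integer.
$291

@+08  big-endian(0d 23) = 0x0d23
  op=0x0d23>>12=0x0 ⇒ addi (RI)
  [11:10] rd=3 = r3
  [9:0] imm=291 = $291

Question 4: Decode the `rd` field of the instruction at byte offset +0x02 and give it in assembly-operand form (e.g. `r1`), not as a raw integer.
r2

off 0x02: read a8 00 as big → 0xa800
  opcode bits[15:12]=0xa: cpl/R
  rd@[11:10]=0x2 ⇒ r2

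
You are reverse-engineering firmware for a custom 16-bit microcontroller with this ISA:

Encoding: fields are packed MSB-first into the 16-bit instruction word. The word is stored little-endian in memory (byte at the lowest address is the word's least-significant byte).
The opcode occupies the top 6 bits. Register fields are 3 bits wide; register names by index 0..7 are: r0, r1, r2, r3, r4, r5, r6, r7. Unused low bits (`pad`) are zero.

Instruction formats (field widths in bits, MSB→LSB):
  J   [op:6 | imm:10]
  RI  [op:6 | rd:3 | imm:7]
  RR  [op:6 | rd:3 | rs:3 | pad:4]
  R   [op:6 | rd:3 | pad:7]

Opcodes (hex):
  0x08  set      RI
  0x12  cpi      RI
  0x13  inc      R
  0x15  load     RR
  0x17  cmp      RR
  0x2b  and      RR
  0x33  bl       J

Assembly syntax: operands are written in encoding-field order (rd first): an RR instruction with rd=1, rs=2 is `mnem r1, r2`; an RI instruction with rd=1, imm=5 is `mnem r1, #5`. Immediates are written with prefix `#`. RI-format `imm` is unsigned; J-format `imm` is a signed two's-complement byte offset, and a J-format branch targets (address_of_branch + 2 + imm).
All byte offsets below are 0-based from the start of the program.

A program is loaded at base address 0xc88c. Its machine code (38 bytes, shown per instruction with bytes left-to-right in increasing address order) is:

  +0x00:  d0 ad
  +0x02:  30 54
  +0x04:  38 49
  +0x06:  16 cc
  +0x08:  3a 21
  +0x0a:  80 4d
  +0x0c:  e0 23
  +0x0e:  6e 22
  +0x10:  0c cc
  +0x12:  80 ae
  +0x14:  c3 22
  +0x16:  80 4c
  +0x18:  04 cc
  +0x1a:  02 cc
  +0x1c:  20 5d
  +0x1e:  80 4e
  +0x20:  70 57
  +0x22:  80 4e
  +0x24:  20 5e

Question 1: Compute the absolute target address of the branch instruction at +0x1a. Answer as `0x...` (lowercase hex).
0xc8aa

off 0x1a: read 02 cc as little → 0xcc02
  opcode bits[15:10]=0x33: bl/J
  [9:0] imm=2 = #2
  target = base 0xc88c + off 0x1a + 2 + imm 2 = 0xc8aa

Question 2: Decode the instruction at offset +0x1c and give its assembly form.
[1c] 20 5d → 0x5d20
  opcode bits[15:10]=0x17: cmp/RR
  rd: (w>>7)&0x7=0x2 → r2
  rs: (w>>4)&0x7=0x2 → r2

cmp r2, r2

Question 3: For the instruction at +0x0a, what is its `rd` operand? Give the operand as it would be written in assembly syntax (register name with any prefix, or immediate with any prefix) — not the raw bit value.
r3

@+0a  little-endian(80 4d) = 0x4d80
  opcode bits[15:10]=0x13: inc/R
  [9:7] rd=3 = r3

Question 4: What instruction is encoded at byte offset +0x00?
and r3, r5

off 0x00: read d0 ad as little → 0xadd0
  top 6b → 0x2b → and [RR]
  rd@[9:7]=0x3 ⇒ r3
  rs@[6:4]=0x5 ⇒ r5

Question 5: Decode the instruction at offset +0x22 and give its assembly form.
+0x22: 80 4e ⇒ word 0x4e80 (little)
  opcode bits[15:10]=0x13: inc/R
  rd@[9:7]=0x5 ⇒ r5

inc r5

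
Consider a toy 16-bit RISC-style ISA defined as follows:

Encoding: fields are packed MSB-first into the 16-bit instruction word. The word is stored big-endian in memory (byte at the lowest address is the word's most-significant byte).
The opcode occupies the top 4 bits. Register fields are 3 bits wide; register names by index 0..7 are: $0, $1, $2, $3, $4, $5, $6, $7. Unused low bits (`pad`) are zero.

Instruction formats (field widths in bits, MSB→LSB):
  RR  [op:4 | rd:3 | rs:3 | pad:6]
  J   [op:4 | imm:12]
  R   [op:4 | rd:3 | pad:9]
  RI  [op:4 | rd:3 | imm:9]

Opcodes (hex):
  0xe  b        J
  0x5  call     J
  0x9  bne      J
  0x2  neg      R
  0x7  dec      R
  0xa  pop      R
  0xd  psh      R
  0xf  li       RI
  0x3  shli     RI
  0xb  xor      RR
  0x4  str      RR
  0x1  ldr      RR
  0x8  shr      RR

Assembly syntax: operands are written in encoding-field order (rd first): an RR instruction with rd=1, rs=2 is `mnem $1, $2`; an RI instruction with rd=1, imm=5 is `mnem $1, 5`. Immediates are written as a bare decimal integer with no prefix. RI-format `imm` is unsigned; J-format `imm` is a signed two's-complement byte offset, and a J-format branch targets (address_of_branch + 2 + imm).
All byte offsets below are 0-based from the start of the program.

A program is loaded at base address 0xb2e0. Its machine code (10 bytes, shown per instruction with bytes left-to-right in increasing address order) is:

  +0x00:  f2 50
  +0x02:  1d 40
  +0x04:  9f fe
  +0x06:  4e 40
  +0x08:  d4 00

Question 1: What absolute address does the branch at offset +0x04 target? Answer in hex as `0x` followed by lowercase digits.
0xb2e4

@+04  big-endian(9f fe) = 0x9ffe
  op=0x9ffe>>12=0x9 ⇒ bne (J)
  imm: (w>>0)&0xfff=0xffe (s12→-2) → -2
  target = base 0xb2e0 + off 0x04 + 2 + imm -2 = 0xb2e4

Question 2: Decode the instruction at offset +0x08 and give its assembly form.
@+08  big-endian(d4 00) = 0xd400
  opcode bits[15:12]=0xd: psh/R
  rd@[11:9]=0x2 ⇒ $2

psh $2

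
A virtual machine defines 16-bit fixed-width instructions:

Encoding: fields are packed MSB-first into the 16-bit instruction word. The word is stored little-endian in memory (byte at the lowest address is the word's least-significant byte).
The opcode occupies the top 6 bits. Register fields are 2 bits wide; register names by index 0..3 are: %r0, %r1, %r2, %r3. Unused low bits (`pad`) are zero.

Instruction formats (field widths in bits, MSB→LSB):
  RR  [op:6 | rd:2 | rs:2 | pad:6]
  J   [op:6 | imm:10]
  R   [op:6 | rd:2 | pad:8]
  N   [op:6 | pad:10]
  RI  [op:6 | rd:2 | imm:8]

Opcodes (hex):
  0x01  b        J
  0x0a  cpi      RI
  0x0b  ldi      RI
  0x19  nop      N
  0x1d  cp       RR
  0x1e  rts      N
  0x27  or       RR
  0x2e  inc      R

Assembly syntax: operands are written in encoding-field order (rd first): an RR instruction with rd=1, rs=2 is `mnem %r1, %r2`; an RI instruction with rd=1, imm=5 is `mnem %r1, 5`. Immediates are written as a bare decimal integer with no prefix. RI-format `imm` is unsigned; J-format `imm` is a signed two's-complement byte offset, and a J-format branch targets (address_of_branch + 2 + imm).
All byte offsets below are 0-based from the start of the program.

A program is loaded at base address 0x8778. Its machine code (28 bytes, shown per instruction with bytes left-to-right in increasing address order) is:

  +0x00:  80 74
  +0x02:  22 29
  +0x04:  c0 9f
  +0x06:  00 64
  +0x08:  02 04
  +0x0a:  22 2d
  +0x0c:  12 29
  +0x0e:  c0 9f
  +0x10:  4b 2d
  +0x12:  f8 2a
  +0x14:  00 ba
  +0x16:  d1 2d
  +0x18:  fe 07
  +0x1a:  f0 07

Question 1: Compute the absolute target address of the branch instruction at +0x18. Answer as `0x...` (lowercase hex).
0x8790

@+18  little-endian(fe 07) = 0x07fe
  opcode bits[15:10]=0x1: b/J
  imm: (w>>0)&0x3ff=0x3fe (s10→-2) → -2
  target = base 0x8778 + off 0x18 + 2 + imm -2 = 0x8790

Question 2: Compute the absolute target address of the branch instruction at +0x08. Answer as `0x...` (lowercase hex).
0x8784

[08] 02 04 → 0x0402
  top 6b → 0x1 → b [J]
  [9:0] imm=2 = 2
  target = base 0x8778 + off 0x08 + 2 + imm 2 = 0x8784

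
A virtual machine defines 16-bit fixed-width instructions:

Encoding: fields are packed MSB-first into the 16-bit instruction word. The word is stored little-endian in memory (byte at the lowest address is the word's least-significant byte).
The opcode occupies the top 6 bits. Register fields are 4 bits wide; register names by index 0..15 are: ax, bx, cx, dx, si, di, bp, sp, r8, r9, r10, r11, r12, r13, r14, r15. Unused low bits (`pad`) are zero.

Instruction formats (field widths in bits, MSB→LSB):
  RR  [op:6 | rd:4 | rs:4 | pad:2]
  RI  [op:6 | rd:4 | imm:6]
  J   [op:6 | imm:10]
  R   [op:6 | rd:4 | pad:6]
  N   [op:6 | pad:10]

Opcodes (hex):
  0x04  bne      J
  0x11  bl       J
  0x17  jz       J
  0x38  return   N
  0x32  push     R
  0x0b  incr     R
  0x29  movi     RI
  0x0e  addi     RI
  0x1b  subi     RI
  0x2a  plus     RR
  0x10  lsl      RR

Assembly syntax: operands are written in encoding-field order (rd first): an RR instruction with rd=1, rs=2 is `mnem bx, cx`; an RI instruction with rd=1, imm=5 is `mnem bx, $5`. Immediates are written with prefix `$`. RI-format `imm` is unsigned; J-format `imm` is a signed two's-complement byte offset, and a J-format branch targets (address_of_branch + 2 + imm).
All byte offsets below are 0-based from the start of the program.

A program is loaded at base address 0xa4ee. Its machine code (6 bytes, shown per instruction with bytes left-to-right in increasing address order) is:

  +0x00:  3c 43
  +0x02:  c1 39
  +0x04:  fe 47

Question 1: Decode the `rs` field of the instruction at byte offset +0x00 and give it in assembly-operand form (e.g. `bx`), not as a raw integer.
off 0x00: read 3c 43 as little → 0x433c
  op=0x433c>>10=0x10 ⇒ lsl (RR)
  rd@[9:6]=0xc ⇒ r12
  rs@[5:2]=0xf ⇒ r15

r15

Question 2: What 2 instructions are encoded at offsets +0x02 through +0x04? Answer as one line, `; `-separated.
[02] c1 39 → 0x39c1
  opcode bits[15:10]=0xe: addi/RI
  rd@[9:6]=0x7 ⇒ sp
  imm@[5:0]=0x1 ⇒ $1
[04] fe 47 → 0x47fe
  opcode bits[15:10]=0x11: bl/J
  imm@[9:0]=0x3fe (s10→-2) ⇒ $-2

addi sp, $1; bl $-2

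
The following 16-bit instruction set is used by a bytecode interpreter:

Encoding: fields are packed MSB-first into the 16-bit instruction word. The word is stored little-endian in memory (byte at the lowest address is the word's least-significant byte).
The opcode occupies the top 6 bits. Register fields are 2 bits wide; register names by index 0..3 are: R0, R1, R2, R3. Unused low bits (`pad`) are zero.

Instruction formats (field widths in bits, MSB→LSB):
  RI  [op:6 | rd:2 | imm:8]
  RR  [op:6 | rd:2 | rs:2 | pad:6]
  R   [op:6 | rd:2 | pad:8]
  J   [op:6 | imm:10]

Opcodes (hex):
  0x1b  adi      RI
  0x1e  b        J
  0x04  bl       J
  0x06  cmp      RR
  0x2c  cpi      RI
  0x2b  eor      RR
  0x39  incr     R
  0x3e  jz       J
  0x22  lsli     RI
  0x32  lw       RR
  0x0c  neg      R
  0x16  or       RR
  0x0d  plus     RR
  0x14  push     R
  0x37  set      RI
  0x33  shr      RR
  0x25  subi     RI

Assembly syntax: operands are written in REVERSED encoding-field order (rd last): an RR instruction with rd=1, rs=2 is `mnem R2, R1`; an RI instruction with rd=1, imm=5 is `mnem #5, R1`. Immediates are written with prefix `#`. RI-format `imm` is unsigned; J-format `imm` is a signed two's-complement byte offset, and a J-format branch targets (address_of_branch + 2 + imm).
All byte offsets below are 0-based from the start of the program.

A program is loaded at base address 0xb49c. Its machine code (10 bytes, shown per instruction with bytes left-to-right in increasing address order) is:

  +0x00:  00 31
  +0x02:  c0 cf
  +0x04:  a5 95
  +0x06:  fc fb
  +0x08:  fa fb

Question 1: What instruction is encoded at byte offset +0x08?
jz #-6

@+08  little-endian(fa fb) = 0xfbfa
  top 6b → 0x3e → jz [J]
  [9:0] imm=1018 (s10→-6) = #-6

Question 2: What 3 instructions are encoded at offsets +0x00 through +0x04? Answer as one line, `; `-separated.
neg R1; shr R3, R3; subi #165, R1

[00] 00 31 → 0x3100
  op=0x3100>>10=0xc ⇒ neg (R)
  rd: (w>>8)&0x3=0x1 → R1
[02] c0 cf → 0xcfc0
  op=0xcfc0>>10=0x33 ⇒ shr (RR)
  rd: (w>>8)&0x3=0x3 → R3
  rs: (w>>6)&0x3=0x3 → R3
[04] a5 95 → 0x95a5
  op=0x95a5>>10=0x25 ⇒ subi (RI)
  rd: (w>>8)&0x3=0x1 → R1
  imm: (w>>0)&0xff=0xa5 → #165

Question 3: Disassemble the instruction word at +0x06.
+0x06: fc fb ⇒ word 0xfbfc (little)
  op=0xfbfc>>10=0x3e ⇒ jz (J)
  imm: (w>>0)&0x3ff=0x3fc (s10→-4) → #-4

jz #-4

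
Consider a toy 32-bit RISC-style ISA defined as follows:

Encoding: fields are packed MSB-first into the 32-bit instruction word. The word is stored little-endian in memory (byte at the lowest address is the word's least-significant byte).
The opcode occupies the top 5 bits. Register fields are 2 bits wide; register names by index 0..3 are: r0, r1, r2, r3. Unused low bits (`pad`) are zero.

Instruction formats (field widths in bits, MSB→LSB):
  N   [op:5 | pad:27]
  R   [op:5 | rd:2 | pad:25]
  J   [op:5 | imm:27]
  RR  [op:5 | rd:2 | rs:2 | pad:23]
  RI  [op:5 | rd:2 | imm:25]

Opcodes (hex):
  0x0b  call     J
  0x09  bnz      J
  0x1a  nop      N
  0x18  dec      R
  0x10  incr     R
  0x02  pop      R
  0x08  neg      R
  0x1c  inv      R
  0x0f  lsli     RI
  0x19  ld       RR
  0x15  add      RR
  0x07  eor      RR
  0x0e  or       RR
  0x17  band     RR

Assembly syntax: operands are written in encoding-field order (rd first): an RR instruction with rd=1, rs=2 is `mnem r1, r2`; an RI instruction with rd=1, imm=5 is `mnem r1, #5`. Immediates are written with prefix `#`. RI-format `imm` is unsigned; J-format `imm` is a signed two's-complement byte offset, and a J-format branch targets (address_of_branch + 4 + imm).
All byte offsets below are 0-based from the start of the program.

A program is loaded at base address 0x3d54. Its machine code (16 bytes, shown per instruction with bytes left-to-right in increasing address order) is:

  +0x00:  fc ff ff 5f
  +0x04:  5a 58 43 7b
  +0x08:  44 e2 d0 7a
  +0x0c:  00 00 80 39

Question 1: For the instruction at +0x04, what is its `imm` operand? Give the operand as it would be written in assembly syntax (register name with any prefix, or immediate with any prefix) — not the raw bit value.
off 0x04: read 5a 58 43 7b as little → 0x7b43585a
  top 5b → 0xf → lsli [RI]
  [26:25] rd=1 = r1
  [24:0] imm=21190746 = #21190746

#21190746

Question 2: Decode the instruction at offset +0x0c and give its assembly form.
[0c] 00 00 80 39 → 0x39800000
  op=0x39800000>>27=0x7 ⇒ eor (RR)
  rd: (w>>25)&0x3=0x0 → r0
  rs: (w>>23)&0x3=0x3 → r3

eor r0, r3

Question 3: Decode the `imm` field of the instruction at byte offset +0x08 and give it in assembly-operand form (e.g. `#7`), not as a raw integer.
#13689412

off 0x08: read 44 e2 d0 7a as little → 0x7ad0e244
  op=0x7ad0e244>>27=0xf ⇒ lsli (RI)
  rd: (w>>25)&0x3=0x1 → r1
  imm: (w>>0)&0x1ffffff=0xd0e244 → #13689412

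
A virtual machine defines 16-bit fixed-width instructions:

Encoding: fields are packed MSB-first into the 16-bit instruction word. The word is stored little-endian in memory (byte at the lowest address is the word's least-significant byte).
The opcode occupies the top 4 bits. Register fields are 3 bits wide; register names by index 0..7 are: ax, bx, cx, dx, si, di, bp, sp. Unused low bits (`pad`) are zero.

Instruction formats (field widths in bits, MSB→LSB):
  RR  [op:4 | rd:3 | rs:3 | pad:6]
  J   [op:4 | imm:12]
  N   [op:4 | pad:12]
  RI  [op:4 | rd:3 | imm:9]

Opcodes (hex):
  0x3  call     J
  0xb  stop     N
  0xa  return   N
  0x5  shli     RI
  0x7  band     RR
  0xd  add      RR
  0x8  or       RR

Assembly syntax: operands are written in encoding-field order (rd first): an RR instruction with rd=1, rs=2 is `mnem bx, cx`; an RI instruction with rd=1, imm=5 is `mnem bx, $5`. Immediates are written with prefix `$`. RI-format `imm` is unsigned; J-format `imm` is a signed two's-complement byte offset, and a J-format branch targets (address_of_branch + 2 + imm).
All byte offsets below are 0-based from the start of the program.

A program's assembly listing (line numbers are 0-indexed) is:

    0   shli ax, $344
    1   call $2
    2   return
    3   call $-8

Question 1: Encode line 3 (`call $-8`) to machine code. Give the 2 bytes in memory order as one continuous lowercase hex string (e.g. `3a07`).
f83f

line 3 (call): pack op=0x3:4|imm=-8:12 = 0x3ff8; little→ f8 3f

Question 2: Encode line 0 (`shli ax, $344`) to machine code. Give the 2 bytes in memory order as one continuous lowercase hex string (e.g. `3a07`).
line 0 (shli): pack op=0x5:4|rd=0:3|imm=344:9 = 0x5158; little→ 58 51

5851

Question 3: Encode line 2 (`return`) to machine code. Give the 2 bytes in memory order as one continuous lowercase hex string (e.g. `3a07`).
line 2 (return): pack op=0xa:4|pad=0:12 = 0xa000; little→ 00 a0

00a0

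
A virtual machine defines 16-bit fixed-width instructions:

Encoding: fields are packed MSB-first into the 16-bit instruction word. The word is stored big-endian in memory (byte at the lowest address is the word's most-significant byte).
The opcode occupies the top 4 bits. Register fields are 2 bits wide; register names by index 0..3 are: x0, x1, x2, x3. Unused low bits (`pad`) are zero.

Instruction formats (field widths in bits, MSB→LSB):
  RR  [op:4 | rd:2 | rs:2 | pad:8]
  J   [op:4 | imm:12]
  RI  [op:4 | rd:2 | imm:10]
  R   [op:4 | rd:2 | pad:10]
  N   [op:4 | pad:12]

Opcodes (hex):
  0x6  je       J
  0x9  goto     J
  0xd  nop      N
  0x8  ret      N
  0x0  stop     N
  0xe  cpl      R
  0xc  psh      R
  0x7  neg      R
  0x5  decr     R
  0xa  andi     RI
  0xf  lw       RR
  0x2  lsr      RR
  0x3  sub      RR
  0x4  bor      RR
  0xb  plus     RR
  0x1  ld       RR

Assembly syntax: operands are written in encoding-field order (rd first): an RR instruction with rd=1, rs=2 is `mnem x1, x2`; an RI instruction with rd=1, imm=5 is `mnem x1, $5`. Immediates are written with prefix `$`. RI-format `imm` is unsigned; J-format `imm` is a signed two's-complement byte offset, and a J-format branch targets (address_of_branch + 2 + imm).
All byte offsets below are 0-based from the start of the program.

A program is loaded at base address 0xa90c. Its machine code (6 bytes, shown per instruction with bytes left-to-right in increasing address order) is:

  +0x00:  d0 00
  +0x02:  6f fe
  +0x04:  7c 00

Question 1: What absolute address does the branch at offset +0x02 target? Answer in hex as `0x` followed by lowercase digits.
@+02  big-endian(6f fe) = 0x6ffe
  op=0x6ffe>>12=0x6 ⇒ je (J)
  [11:0] imm=4094 (s12→-2) = $-2
  target = base 0xa90c + off 0x02 + 2 + imm -2 = 0xa90e

0xa90e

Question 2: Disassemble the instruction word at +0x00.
+0x00: d0 00 ⇒ word 0xd000 (big)
  opcode bits[15:12]=0xd: nop/N

nop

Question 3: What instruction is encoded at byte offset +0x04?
neg x3

+0x04: 7c 00 ⇒ word 0x7c00 (big)
  op=0x7c00>>12=0x7 ⇒ neg (R)
  rd@[11:10]=0x3 ⇒ x3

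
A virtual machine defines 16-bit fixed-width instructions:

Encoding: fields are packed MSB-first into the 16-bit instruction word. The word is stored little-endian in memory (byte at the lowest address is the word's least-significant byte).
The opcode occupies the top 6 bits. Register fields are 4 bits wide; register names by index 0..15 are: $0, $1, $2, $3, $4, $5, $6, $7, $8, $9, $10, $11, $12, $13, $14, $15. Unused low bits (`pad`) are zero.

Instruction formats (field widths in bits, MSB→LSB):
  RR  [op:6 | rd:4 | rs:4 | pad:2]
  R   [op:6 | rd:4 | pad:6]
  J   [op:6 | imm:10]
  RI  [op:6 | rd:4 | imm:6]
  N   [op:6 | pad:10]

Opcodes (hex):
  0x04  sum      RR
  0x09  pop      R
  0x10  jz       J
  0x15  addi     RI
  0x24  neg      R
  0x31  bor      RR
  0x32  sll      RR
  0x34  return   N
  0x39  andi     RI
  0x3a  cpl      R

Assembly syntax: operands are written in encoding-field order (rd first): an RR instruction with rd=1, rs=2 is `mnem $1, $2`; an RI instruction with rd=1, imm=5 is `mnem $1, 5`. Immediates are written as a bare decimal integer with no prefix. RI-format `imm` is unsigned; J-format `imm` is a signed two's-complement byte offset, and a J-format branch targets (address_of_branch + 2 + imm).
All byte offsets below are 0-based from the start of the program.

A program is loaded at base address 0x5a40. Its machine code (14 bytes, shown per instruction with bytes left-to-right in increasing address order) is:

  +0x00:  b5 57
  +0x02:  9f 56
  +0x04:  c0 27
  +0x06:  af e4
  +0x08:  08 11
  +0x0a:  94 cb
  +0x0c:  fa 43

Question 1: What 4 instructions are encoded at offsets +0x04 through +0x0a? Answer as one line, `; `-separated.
[04] c0 27 → 0x27c0
  top 6b → 0x9 → pop [R]
  rd: (w>>6)&0xf=0xf → $15
[06] af e4 → 0xe4af
  top 6b → 0x39 → andi [RI]
  rd: (w>>6)&0xf=0x2 → $2
  imm: (w>>0)&0x3f=0x2f → 47
[08] 08 11 → 0x1108
  top 6b → 0x4 → sum [RR]
  rd: (w>>6)&0xf=0x4 → $4
  rs: (w>>2)&0xf=0x2 → $2
[0a] 94 cb → 0xcb94
  top 6b → 0x32 → sll [RR]
  rd: (w>>6)&0xf=0xe → $14
  rs: (w>>2)&0xf=0x5 → $5

pop $15; andi $2, 47; sum $4, $2; sll $14, $5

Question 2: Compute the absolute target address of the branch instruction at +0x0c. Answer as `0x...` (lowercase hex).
0x5a48

[0c] fa 43 → 0x43fa
  opcode bits[15:10]=0x10: jz/J
  [9:0] imm=1018 (s10→-6) = -6
  target = base 0x5a40 + off 0x0c + 2 + imm -6 = 0x5a48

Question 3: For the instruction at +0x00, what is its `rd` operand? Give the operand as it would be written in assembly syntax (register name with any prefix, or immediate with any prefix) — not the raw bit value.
$14

[00] b5 57 → 0x57b5
  opcode bits[15:10]=0x15: addi/RI
  rd@[9:6]=0xe ⇒ $14
  imm@[5:0]=0x35 ⇒ 53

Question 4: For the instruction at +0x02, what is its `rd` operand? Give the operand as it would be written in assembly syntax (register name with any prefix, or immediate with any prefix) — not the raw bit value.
[02] 9f 56 → 0x569f
  top 6b → 0x15 → addi [RI]
  rd@[9:6]=0xa ⇒ $10
  imm@[5:0]=0x1f ⇒ 31

$10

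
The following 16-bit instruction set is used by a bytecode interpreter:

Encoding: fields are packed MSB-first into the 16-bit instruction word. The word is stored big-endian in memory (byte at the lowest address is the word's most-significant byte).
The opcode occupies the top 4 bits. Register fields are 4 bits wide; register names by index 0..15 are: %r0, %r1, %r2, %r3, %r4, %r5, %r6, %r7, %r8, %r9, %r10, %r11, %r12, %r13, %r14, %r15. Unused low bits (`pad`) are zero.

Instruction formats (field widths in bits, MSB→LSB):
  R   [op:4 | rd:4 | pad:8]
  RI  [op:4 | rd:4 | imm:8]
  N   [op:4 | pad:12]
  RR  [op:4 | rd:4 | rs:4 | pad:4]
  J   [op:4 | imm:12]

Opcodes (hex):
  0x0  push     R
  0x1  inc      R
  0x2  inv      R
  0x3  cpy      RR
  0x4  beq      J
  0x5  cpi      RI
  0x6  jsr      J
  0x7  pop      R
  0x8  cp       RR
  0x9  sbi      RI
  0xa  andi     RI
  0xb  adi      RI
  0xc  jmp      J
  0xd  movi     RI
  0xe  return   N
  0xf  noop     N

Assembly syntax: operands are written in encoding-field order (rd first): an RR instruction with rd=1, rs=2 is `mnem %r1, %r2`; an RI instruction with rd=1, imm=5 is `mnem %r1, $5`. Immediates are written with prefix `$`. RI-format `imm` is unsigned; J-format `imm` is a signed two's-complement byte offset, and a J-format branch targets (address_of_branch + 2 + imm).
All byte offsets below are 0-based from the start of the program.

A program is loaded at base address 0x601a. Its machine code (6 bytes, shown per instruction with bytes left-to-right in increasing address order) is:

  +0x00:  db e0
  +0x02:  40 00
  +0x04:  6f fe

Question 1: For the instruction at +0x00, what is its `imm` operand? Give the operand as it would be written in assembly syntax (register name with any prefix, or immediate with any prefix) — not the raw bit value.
$224

[00] db e0 → 0xdbe0
  top 4b → 0xd → movi [RI]
  rd@[11:8]=0xb ⇒ %r11
  imm@[7:0]=0xe0 ⇒ $224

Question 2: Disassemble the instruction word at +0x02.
@+02  big-endian(40 00) = 0x4000
  top 4b → 0x4 → beq [J]
  [11:0] imm=0 = $0

beq $0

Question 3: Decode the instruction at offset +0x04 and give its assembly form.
off 0x04: read 6f fe as big → 0x6ffe
  opcode bits[15:12]=0x6: jsr/J
  [11:0] imm=4094 (s12→-2) = $-2

jsr $-2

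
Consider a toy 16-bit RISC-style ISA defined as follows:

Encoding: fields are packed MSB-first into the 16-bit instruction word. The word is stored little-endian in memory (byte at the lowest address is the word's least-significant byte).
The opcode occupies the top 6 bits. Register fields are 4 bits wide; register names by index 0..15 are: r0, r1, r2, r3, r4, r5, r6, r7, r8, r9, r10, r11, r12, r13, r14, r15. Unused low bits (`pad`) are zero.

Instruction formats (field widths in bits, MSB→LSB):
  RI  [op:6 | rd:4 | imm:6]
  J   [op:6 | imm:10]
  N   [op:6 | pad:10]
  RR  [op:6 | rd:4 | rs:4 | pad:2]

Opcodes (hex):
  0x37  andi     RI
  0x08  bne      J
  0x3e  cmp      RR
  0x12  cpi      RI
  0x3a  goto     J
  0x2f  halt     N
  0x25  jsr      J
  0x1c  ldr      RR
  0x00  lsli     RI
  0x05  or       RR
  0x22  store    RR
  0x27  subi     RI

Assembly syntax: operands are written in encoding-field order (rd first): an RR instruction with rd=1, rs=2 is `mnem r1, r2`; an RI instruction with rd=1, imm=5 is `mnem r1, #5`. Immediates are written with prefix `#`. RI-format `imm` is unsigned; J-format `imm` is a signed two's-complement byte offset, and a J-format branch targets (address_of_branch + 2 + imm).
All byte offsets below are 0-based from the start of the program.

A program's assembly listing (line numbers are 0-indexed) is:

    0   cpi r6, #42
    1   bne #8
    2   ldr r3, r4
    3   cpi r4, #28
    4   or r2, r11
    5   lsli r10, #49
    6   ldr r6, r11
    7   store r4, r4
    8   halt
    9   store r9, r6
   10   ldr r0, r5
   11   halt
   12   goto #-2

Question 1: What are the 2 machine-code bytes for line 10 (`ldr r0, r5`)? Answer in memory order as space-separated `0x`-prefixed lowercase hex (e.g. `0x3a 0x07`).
L10: ldr op=0x1c:6|rd=0:4|rs=5:4|pad=0:2 ⇒ 0x7014 ⇒ little 14 70

0x14 0x70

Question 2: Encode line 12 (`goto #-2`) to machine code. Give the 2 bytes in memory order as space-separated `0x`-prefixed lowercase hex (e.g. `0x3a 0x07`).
12. goto fields op=0x3a:6|imm=-2:10 → word ebfeh → fe eb

0xfe 0xeb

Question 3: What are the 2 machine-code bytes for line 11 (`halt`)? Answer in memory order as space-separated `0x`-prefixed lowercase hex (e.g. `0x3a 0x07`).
L11: halt op=0x2f:6|pad=0:10 ⇒ 0xbc00 ⇒ little 00 bc

0x00 0xbc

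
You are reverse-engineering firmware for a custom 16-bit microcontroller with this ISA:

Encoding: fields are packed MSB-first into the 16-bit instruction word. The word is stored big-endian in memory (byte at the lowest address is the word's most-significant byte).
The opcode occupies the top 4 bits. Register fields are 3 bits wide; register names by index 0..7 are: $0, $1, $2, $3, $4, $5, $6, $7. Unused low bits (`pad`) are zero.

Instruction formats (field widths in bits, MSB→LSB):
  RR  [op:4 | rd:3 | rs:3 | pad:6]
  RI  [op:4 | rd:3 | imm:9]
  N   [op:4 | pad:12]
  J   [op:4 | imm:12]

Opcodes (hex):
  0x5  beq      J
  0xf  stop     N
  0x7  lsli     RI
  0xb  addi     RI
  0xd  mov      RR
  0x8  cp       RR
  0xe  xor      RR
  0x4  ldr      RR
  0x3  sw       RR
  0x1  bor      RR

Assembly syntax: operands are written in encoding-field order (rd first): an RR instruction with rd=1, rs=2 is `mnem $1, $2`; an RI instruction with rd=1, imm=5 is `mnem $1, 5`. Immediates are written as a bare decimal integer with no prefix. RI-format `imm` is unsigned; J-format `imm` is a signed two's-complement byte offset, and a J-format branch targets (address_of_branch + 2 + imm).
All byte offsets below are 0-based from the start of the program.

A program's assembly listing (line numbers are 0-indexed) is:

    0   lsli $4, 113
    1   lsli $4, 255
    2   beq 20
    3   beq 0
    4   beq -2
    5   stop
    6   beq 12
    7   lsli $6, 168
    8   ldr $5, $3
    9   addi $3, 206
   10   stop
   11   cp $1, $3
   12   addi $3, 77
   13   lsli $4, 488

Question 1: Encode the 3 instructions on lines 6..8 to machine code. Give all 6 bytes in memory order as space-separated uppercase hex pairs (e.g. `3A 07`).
50 0C 7C A8 4A C0

L6: beq op=0x5:4|imm=12:12 ⇒ 0x500c ⇒ big 50 0c
L7: lsli op=0x7:4|rd=6:3|imm=168:9 ⇒ 0x7ca8 ⇒ big 7c a8
L8: ldr op=0x4:4|rd=5:3|rs=3:3|pad=0:6 ⇒ 0x4ac0 ⇒ big 4a c0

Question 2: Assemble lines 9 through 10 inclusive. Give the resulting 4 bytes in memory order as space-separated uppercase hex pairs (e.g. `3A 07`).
line 9 (addi): pack op=0xb:4|rd=3:3|imm=206:9 = 0xb6ce; big→ b6 ce
line 10 (stop): pack op=0xf:4|pad=0:12 = 0xf000; big→ f0 00

B6 CE F0 00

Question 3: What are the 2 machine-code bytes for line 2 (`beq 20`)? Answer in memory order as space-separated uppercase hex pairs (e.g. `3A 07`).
50 14

L2: beq op=0x5:4|imm=20:12 ⇒ 0x5014 ⇒ big 50 14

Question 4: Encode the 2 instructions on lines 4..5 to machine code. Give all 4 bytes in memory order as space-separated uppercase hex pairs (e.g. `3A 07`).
L4: beq op=0x5:4|imm=-2:12 ⇒ 0x5ffe ⇒ big 5f fe
L5: stop op=0xf:4|pad=0:12 ⇒ 0xf000 ⇒ big f0 00

5F FE F0 00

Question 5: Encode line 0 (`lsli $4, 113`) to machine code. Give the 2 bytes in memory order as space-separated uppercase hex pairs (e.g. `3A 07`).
78 71

0. lsli fields op=0x7:4|rd=4:3|imm=113:9 → word 7871h → 78 71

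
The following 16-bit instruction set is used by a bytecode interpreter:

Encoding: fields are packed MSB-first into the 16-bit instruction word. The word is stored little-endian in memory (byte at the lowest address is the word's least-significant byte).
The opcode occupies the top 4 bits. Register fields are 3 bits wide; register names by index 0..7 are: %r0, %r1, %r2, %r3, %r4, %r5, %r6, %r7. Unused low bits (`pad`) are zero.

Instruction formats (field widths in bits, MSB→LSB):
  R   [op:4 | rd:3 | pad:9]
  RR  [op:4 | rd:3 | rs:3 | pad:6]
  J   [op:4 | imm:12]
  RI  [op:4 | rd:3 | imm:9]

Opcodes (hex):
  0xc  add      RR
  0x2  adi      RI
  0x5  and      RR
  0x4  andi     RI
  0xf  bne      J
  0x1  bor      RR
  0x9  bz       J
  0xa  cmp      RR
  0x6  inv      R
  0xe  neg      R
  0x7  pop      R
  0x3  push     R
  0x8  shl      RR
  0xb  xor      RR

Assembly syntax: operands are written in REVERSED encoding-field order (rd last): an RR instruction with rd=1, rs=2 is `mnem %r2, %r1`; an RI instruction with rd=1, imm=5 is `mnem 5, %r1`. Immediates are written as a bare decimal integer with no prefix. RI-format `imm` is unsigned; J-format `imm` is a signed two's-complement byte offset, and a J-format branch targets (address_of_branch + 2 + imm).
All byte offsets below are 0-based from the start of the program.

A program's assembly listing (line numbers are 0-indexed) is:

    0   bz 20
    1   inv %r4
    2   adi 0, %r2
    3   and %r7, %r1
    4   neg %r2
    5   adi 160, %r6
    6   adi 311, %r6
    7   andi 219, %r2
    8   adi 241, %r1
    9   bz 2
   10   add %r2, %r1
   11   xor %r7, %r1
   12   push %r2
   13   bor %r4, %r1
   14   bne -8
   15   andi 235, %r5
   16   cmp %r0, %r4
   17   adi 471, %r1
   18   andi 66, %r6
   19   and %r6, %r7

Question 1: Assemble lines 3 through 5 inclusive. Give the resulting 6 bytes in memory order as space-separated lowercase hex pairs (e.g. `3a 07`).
c0 53 00 e4 a0 2c

3. and fields op=0x5:4|rd=1:3|rs=7:3|pad=0:6 → word 53c0h → c0 53
4. neg fields op=0xe:4|rd=2:3|pad=0:9 → word e400h → 00 e4
5. adi fields op=0x2:4|rd=6:3|imm=160:9 → word 2ca0h → a0 2c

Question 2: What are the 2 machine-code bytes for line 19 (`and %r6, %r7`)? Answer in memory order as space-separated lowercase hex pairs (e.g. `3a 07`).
19. and fields op=0x5:4|rd=7:3|rs=6:3|pad=0:6 → word 5f80h → 80 5f

80 5f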